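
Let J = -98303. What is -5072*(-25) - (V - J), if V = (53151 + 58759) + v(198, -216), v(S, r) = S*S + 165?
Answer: -122782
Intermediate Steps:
v(S, r) = 165 + S**2 (v(S, r) = S**2 + 165 = 165 + S**2)
V = 151279 (V = (53151 + 58759) + (165 + 198**2) = 111910 + (165 + 39204) = 111910 + 39369 = 151279)
-5072*(-25) - (V - J) = -5072*(-25) - (151279 - 1*(-98303)) = 126800 - (151279 + 98303) = 126800 - 1*249582 = 126800 - 249582 = -122782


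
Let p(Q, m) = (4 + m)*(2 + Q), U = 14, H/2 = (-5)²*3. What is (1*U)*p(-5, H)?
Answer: -6468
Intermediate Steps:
H = 150 (H = 2*((-5)²*3) = 2*(25*3) = 2*75 = 150)
p(Q, m) = (2 + Q)*(4 + m)
(1*U)*p(-5, H) = (1*14)*(8 + 2*150 + 4*(-5) - 5*150) = 14*(8 + 300 - 20 - 750) = 14*(-462) = -6468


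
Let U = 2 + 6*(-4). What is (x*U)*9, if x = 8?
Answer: -1584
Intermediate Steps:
U = -22 (U = 2 - 24 = -22)
(x*U)*9 = (8*(-22))*9 = -176*9 = -1584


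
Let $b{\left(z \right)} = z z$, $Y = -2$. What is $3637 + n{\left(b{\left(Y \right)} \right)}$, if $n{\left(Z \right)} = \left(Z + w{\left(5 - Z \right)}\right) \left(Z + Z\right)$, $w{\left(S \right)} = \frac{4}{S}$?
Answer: $3701$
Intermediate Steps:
$b{\left(z \right)} = z^{2}$
$n{\left(Z \right)} = 2 Z \left(Z + \frac{4}{5 - Z}\right)$ ($n{\left(Z \right)} = \left(Z + \frac{4}{5 - Z}\right) \left(Z + Z\right) = \left(Z + \frac{4}{5 - Z}\right) 2 Z = 2 Z \left(Z + \frac{4}{5 - Z}\right)$)
$3637 + n{\left(b{\left(Y \right)} \right)} = 3637 + \frac{2 \left(-2\right)^{2} \left(-4 + \left(-2\right)^{2} \left(-5 + \left(-2\right)^{2}\right)\right)}{-5 + \left(-2\right)^{2}} = 3637 + 2 \cdot 4 \frac{1}{-5 + 4} \left(-4 + 4 \left(-5 + 4\right)\right) = 3637 + 2 \cdot 4 \frac{1}{-1} \left(-4 + 4 \left(-1\right)\right) = 3637 + 2 \cdot 4 \left(-1\right) \left(-4 - 4\right) = 3637 + 2 \cdot 4 \left(-1\right) \left(-8\right) = 3637 + 64 = 3701$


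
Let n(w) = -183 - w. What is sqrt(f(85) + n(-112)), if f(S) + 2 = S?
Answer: 2*sqrt(3) ≈ 3.4641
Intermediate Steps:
f(S) = -2 + S
sqrt(f(85) + n(-112)) = sqrt((-2 + 85) + (-183 - 1*(-112))) = sqrt(83 + (-183 + 112)) = sqrt(83 - 71) = sqrt(12) = 2*sqrt(3)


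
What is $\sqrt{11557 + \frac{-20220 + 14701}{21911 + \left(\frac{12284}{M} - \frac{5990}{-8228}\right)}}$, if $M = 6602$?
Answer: $\frac{\sqrt{1023486886045809375486996191}}{297593414737} \approx 107.5$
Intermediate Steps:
$\sqrt{11557 + \frac{-20220 + 14701}{21911 + \left(\frac{12284}{M} - \frac{5990}{-8228}\right)}} = \sqrt{11557 + \frac{-20220 + 14701}{21911 + \left(\frac{12284}{6602} - \frac{5990}{-8228}\right)}} = \sqrt{11557 - \frac{5519}{21911 + \left(12284 \cdot \frac{1}{6602} - - \frac{2995}{4114}\right)}} = \sqrt{11557 - \frac{5519}{21911 + \left(\frac{6142}{3301} + \frac{2995}{4114}\right)}} = \sqrt{11557 - \frac{5519}{21911 + \frac{35154683}{13580314}}} = \sqrt{11557 - \frac{5519}{\frac{297593414737}{13580314}}} = \sqrt{11557 - \frac{74949752966}{297593414737}} = \sqrt{\frac{3439212144362543}{297593414737}} = \frac{\sqrt{1023486886045809375486996191}}{297593414737}$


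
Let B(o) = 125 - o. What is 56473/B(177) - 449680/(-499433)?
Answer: -2561917859/2360956 ≈ -1085.1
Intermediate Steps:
56473/B(177) - 449680/(-499433) = 56473/(125 - 1*177) - 449680/(-499433) = 56473/(125 - 177) - 449680*(-1/499433) = 56473/(-52) + 40880/45403 = 56473*(-1/52) + 40880/45403 = -56473/52 + 40880/45403 = -2561917859/2360956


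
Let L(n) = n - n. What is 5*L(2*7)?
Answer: 0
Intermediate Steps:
L(n) = 0
5*L(2*7) = 5*0 = 0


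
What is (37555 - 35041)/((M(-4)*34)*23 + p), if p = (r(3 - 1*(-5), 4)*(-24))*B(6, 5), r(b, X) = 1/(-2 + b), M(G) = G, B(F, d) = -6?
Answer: -1257/1552 ≈ -0.80992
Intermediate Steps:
p = 24 (p = (-24/(-2 + (3 - 1*(-5))))*(-6) = (-24/(-2 + (3 + 5)))*(-6) = (-24/(-2 + 8))*(-6) = (-24/6)*(-6) = ((⅙)*(-24))*(-6) = -4*(-6) = 24)
(37555 - 35041)/((M(-4)*34)*23 + p) = (37555 - 35041)/(-4*34*23 + 24) = 2514/(-136*23 + 24) = 2514/(-3128 + 24) = 2514/(-3104) = 2514*(-1/3104) = -1257/1552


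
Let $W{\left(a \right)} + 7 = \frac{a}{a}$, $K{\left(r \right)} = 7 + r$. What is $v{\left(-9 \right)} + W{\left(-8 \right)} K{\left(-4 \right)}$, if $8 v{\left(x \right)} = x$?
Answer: $- \frac{153}{8} \approx -19.125$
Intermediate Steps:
$v{\left(x \right)} = \frac{x}{8}$
$W{\left(a \right)} = -6$ ($W{\left(a \right)} = -7 + \frac{a}{a} = -7 + 1 = -6$)
$v{\left(-9 \right)} + W{\left(-8 \right)} K{\left(-4 \right)} = \frac{1}{8} \left(-9\right) - 6 \left(7 - 4\right) = - \frac{9}{8} - 18 = - \frac{153}{8}$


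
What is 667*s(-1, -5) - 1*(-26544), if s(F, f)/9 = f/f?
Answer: 32547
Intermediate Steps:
s(F, f) = 9 (s(F, f) = 9*(f/f) = 9*1 = 9)
667*s(-1, -5) - 1*(-26544) = 667*9 - 1*(-26544) = 6003 + 26544 = 32547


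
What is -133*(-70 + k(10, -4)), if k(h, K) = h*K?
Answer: 14630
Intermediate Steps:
k(h, K) = K*h
-133*(-70 + k(10, -4)) = -133*(-70 - 4*10) = -133*(-70 - 40) = -133*(-110) = 14630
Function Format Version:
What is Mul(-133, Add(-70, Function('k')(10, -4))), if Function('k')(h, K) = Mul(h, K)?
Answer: 14630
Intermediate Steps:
Function('k')(h, K) = Mul(K, h)
Mul(-133, Add(-70, Function('k')(10, -4))) = Mul(-133, Add(-70, Mul(-4, 10))) = Mul(-133, Add(-70, -40)) = Mul(-133, -110) = 14630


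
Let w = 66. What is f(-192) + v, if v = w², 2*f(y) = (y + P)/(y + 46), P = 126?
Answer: 636009/146 ≈ 4356.2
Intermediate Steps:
f(y) = (126 + y)/(2*(46 + y)) (f(y) = ((y + 126)/(y + 46))/2 = ((126 + y)/(46 + y))/2 = (126 + y)/(2*(46 + y)))
v = 4356 (v = 66² = 4356)
f(-192) + v = (126 - 192)/(2*(46 - 192)) + 4356 = (½)*(-66)/(-146) + 4356 = (½)*(-1/146)*(-66) + 4356 = 33/146 + 4356 = 636009/146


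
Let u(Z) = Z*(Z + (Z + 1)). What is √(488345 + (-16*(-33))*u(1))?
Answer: 11*√4049 ≈ 699.95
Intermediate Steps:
u(Z) = Z*(1 + 2*Z) (u(Z) = Z*(Z + (1 + Z)) = Z*(1 + 2*Z))
√(488345 + (-16*(-33))*u(1)) = √(488345 + (-16*(-33))*(1*(1 + 2*1))) = √(488345 + 528*(1*(1 + 2))) = √(488345 + 528*(1*3)) = √(488345 + 528*3) = √(488345 + 1584) = √489929 = 11*√4049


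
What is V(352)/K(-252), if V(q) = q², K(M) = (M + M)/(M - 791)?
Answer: 2307712/9 ≈ 2.5641e+5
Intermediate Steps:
K(M) = 2*M/(-791 + M) (K(M) = (2*M)/(-791 + M) = 2*M/(-791 + M))
V(352)/K(-252) = 352²/((2*(-252)/(-791 - 252))) = 123904/((2*(-252)/(-1043))) = 123904/((2*(-252)*(-1/1043))) = 123904/(72/149) = 123904*(149/72) = 2307712/9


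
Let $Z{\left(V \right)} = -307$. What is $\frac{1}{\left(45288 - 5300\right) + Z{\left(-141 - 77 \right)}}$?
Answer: $\frac{1}{39681} \approx 2.5201 \cdot 10^{-5}$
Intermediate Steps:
$\frac{1}{\left(45288 - 5300\right) + Z{\left(-141 - 77 \right)}} = \frac{1}{\left(45288 - 5300\right) - 307} = \frac{1}{39988 - 307} = \frac{1}{39681}$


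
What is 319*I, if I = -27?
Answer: -8613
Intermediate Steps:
319*I = 319*(-27) = -8613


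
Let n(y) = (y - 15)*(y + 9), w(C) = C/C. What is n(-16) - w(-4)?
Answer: 216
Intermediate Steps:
w(C) = 1
n(y) = (-15 + y)*(9 + y)
n(-16) - w(-4) = (-135 + (-16)² - 6*(-16)) - 1*1 = (-135 + 256 + 96) - 1 = 217 - 1 = 216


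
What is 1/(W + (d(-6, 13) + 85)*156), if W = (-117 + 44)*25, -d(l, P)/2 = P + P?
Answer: 1/3323 ≈ 0.00030093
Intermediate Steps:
d(l, P) = -4*P (d(l, P) = -2*(P + P) = -4*P)
W = -1825 (W = -73*25 = -1825)
1/(W + (d(-6, 13) + 85)*156) = 1/(-1825 + (-4*13 + 85)*156) = 1/(-1825 + (-52 + 85)*156) = 1/(-1825 + 33*156) = 1/(-1825 + 5148) = 1/3323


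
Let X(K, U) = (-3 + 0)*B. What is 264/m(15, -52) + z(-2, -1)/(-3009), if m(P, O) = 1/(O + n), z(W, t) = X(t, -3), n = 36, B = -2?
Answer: -4236674/1003 ≈ -4224.0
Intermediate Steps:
X(K, U) = 6 (X(K, U) = (-3 + 0)*(-2) = -3*(-2) = 6)
z(W, t) = 6
m(P, O) = 1/(36 + O) (m(P, O) = 1/(O + 36) = 1/(36 + O))
264/m(15, -52) + z(-2, -1)/(-3009) = 264/(1/(36 - 52)) + 6/(-3009) = 264/(1/(-16)) + 6*(-1/3009) = 264/(-1/16) - 2/1003 = 264*(-16) - 2/1003 = -4224 - 2/1003 = -4236674/1003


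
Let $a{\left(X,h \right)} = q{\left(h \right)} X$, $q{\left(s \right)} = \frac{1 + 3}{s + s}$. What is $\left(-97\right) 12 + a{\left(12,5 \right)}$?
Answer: $- \frac{5796}{5} \approx -1159.2$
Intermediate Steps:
$q{\left(s \right)} = \frac{2}{s}$ ($q{\left(s \right)} = \frac{4}{2 s} = 4 \frac{1}{2 s} = \frac{2}{s}$)
$a{\left(X,h \right)} = \frac{2 X}{h}$ ($a{\left(X,h \right)} = \frac{2}{h} X = \frac{2 X}{h}$)
$\left(-97\right) 12 + a{\left(12,5 \right)} = \left(-97\right) 12 + 2 \cdot 12 \cdot \frac{1}{5} = -1164 + 2 \cdot 12 \cdot \frac{1}{5} = -1164 + \frac{24}{5} = - \frac{5796}{5}$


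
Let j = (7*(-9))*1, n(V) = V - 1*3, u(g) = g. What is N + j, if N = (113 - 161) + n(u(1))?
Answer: -113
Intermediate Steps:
n(V) = -3 + V (n(V) = V - 3 = -3 + V)
j = -63 (j = -63*1 = -63)
N = -50 (N = (113 - 161) + (-3 + 1) = -48 - 2 = -50)
N + j = -50 - 63 = -113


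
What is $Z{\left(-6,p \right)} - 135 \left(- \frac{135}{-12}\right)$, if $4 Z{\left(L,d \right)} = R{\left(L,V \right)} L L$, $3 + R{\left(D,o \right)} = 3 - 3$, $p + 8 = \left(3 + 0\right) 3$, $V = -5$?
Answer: $- \frac{6183}{4} \approx -1545.8$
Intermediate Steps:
$p = 1$ ($p = -8 + \left(3 + 0\right) 3 = -8 + 3 \cdot 3 = -8 + 9 = 1$)
$R{\left(D,o \right)} = -3$ ($R{\left(D,o \right)} = -3 + \left(3 - 3\right) = -3 + 0 = -3$)
$Z{\left(L,d \right)} = - \frac{3 L^{2}}{4}$ ($Z{\left(L,d \right)} = \frac{- 3 L L}{4} = \frac{\left(-3\right) L^{2}}{4} = - \frac{3 L^{2}}{4}$)
$Z{\left(-6,p \right)} - 135 \left(- \frac{135}{-12}\right) = - \frac{3 \left(-6\right)^{2}}{4} - 135 \left(- \frac{135}{-12}\right) = \left(- \frac{3}{4}\right) 36 - 135 \left(\left(-135\right) \left(- \frac{1}{12}\right)\right) = -27 - \frac{6075}{4} = - \frac{6183}{4}$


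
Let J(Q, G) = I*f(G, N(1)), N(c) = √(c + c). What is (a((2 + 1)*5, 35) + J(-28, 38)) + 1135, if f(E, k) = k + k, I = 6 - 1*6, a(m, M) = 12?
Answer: 1147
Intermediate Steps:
N(c) = √2*√c (N(c) = √(2*c) = √2*√c)
I = 0 (I = 6 - 6 = 0)
f(E, k) = 2*k
J(Q, G) = 0 (J(Q, G) = 0*(2*(√2*√1)) = 0*(2*(√2*1)) = 0*(2*√2) = 0)
(a((2 + 1)*5, 35) + J(-28, 38)) + 1135 = (12 + 0) + 1135 = 12 + 1135 = 1147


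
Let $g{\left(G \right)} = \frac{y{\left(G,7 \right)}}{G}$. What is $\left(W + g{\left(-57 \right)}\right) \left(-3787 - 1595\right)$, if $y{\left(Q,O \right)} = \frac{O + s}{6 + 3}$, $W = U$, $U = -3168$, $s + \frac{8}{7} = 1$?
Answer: $\frac{2267682976}{133} \approx 1.705 \cdot 10^{7}$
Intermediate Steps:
$s = - \frac{1}{7}$ ($s = - \frac{8}{7} + 1 = - \frac{1}{7} \approx -0.14286$)
$W = -3168$
$y{\left(Q,O \right)} = - \frac{1}{63} + \frac{O}{9}$ ($y{\left(Q,O \right)} = \frac{O - \frac{1}{7}}{6 + 3} = \frac{- \frac{1}{7} + O}{9} = \left(- \frac{1}{7} + O\right) \frac{1}{9} = - \frac{1}{63} + \frac{O}{9}$)
$g{\left(G \right)} = \frac{16}{21 G}$ ($g{\left(G \right)} = \frac{- \frac{1}{63} + \frac{1}{9} \cdot 7}{G} = \frac{- \frac{1}{63} + \frac{7}{9}}{G} = \frac{16}{21 G}$)
$\left(W + g{\left(-57 \right)}\right) \left(-3787 - 1595\right) = \left(-3168 + \frac{16}{21 \left(-57\right)}\right) \left(-3787 - 1595\right) = \left(-3168 + \frac{16}{21} \left(- \frac{1}{57}\right)\right) \left(-5382\right) = \left(-3168 - \frac{16}{1197}\right) \left(-5382\right) = \left(- \frac{3792112}{1197}\right) \left(-5382\right) = \frac{2267682976}{133}$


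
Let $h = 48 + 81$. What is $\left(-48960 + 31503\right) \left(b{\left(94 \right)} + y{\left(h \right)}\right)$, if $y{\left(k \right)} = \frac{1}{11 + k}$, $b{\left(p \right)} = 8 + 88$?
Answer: $- \frac{234639537}{140} \approx -1.676 \cdot 10^{6}$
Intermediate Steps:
$h = 129$
$b{\left(p \right)} = 96$
$\left(-48960 + 31503\right) \left(b{\left(94 \right)} + y{\left(h \right)}\right) = \left(-48960 + 31503\right) \left(96 + \frac{1}{11 + 129}\right) = - 17457 \left(96 + \frac{1}{140}\right) = \left(-17457\right) \frac{13441}{140} = - \frac{234639537}{140}$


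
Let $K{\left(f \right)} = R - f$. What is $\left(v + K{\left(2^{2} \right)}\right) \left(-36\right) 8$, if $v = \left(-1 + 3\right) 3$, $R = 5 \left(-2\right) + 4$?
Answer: $1152$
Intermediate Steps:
$R = -6$ ($R = -10 + 4 = -6$)
$v = 6$ ($v = 2 \cdot 3 = 6$)
$K{\left(f \right)} = -6 - f$
$\left(v + K{\left(2^{2} \right)}\right) \left(-36\right) 8 = \left(6 - 10\right) \left(-36\right) 8 = \left(-4\right) \left(-36\right) 8 = 144 \cdot 8 = 1152$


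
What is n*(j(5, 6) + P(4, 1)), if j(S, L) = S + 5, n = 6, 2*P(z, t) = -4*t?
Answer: 48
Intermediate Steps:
P(z, t) = -2*t (P(z, t) = (-4*t)/2 = -2*t)
j(S, L) = 5 + S
n*(j(5, 6) + P(4, 1)) = 6*((5 + 5) - 2*1) = 6*(10 - 2) = 6*8 = 48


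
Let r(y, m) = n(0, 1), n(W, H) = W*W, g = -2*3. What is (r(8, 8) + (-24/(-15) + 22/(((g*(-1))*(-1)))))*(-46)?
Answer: 1426/15 ≈ 95.067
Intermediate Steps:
g = -6
n(W, H) = W²
r(y, m) = 0 (r(y, m) = 0² = 0)
(r(8, 8) + (-24/(-15) + 22/(((g*(-1))*(-1)))))*(-46) = (0 + (-24/(-15) + 22/((-6*(-1)*(-1)))))*(-46) = (0 + (-24*(-1/15) + 22/((6*(-1)))))*(-46) = (0 + (8/5 + 22/(-6)))*(-46) = (0 + (8/5 + 22*(-⅙)))*(-46) = (0 + (8/5 - 11/3))*(-46) = (0 - 31/15)*(-46) = -31/15*(-46) = 1426/15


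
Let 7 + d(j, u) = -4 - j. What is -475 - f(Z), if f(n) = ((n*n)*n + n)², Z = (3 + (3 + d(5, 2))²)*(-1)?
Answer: -25894053504875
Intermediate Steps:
d(j, u) = -11 - j (d(j, u) = -7 + (-4 - j) = -11 - j)
Z = -172 (Z = (3 + (3 + (-11 - 1*5))²)*(-1) = (3 + (3 + (-11 - 5))²)*(-1) = (3 + (3 - 16)²)*(-1) = (3 + (-13)²)*(-1) = (3 + 169)*(-1) = 172*(-1) = -172)
f(n) = (n + n³)² (f(n) = (n²*n + n)² = (n³ + n)² = (n + n³)²)
-475 - f(Z) = -475 - (-172)²*(1 + (-172)²)² = -475 - 29584*(1 + 29584)² = -475 - 29584*29585² = -475 - 29584*875272225 = -475 - 1*25894053504400 = -475 - 25894053504400 = -25894053504875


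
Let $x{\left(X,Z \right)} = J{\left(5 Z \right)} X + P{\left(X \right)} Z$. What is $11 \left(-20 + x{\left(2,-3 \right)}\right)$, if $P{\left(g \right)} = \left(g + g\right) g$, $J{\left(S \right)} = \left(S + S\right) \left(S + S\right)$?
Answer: $19316$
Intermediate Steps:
$J{\left(S \right)} = 4 S^{2}$ ($J{\left(S \right)} = 2 S 2 S = 4 S^{2}$)
$P{\left(g \right)} = 2 g^{2}$ ($P{\left(g \right)} = 2 g g = 2 g^{2}$)
$x{\left(X,Z \right)} = 2 Z X^{2} + 100 X Z^{2}$ ($x{\left(X,Z \right)} = 4 \left(5 Z\right)^{2} X + 2 X^{2} Z = 4 \cdot 25 Z^{2} X + 2 Z X^{2} = 100 Z^{2} X + 2 Z X^{2} = 100 X Z^{2} + 2 Z X^{2} = 2 Z X^{2} + 100 X Z^{2}$)
$11 \left(-20 + x{\left(2,-3 \right)}\right) = 11 \left(-20 + 2 \cdot 2 \left(-3\right) \left(2 + 50 \left(-3\right)\right)\right) = 11 \left(-20 + 2 \cdot 2 \left(-3\right) \left(2 - 150\right)\right) = 11 \left(-20 + 2 \cdot 2 \left(-3\right) \left(-148\right)\right) = 11 \left(-20 + 1776\right) = 11 \cdot 1756 = 19316$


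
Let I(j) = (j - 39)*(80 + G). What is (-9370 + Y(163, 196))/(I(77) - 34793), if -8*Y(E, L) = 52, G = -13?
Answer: 6251/21498 ≈ 0.29077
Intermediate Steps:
Y(E, L) = -13/2 (Y(E, L) = -⅛*52 = -13/2)
I(j) = -2613 + 67*j (I(j) = (j - 39)*(80 - 13) = (-39 + j)*67 = -2613 + 67*j)
(-9370 + Y(163, 196))/(I(77) - 34793) = (-9370 - 13/2)/((-2613 + 67*77) - 34793) = -18753/(2*((-2613 + 5159) - 34793)) = -18753/(2*(2546 - 34793)) = -18753/2/(-32247) = -18753/2*(-1/32247) = 6251/21498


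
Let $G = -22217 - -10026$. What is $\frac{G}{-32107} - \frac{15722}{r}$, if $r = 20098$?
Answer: $- \frac{129885768}{322643243} \approx -0.40257$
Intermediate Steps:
$G = -12191$ ($G = -22217 + 10026 = -12191$)
$\frac{G}{-32107} - \frac{15722}{r} = - \frac{12191}{-32107} - \frac{15722}{20098} = \left(-12191\right) \left(- \frac{1}{32107}\right) - \frac{7861}{10049} = \frac{12191}{32107} - \frac{7861}{10049} = - \frac{129885768}{322643243}$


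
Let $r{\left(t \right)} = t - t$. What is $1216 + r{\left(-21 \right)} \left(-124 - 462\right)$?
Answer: $1216$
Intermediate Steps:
$r{\left(t \right)} = 0$
$1216 + r{\left(-21 \right)} \left(-124 - 462\right) = 1216 + 0 \left(-124 - 462\right) = 1216 + 0 \left(-586\right) = 1216 + 0 = 1216$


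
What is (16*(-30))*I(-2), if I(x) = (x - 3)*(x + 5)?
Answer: 7200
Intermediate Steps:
I(x) = (-3 + x)*(5 + x)
(16*(-30))*I(-2) = (16*(-30))*(-15 + (-2)² + 2*(-2)) = -480*(-15 + 4 - 4) = -480*(-15) = 7200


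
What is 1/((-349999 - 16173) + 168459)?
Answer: -1/197713 ≈ -5.0578e-6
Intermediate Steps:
1/((-349999 - 16173) + 168459) = 1/(-366172 + 168459) = 1/(-197713) = -1/197713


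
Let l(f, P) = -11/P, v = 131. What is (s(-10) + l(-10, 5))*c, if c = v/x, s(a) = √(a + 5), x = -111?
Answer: 1441/555 - 131*I*√5/111 ≈ 2.5964 - 2.639*I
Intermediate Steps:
s(a) = √(5 + a)
c = -131/111 (c = 131/(-111) = 131*(-1/111) = -131/111 ≈ -1.1802)
(s(-10) + l(-10, 5))*c = (√(5 - 10) - 11/5)*(-131/111) = (√(-5) - 11*⅕)*(-131/111) = (I*√5 - 11/5)*(-131/111) = (-11/5 + I*√5)*(-131/111) = 1441/555 - 131*I*√5/111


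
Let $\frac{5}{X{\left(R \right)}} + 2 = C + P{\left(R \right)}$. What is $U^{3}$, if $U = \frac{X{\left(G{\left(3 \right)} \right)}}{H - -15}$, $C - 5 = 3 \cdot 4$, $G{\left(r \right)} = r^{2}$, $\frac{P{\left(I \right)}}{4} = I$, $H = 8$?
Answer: $\frac{125}{1613964717} \approx 7.7449 \cdot 10^{-8}$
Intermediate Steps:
$P{\left(I \right)} = 4 I$
$C = 17$ ($C = 5 + 3 \cdot 4 = 5 + 12 = 17$)
$X{\left(R \right)} = \frac{5}{15 + 4 R}$ ($X{\left(R \right)} = \frac{5}{-2 + \left(17 + 4 R\right)} = \frac{5}{15 + 4 R}$)
$U = \frac{5}{1173}$ ($U = \frac{5 \frac{1}{15 + 4 \cdot 3^{2}}}{8 - -15} = \frac{5 \frac{1}{15 + 4 \cdot 9}}{8 + 15} = \frac{5 \frac{1}{15 + 36}}{23} = \frac{5}{51} \cdot \frac{1}{23} = \frac{5}{1173} \approx 0.0042626$)
$U^{3} = \left(\frac{5}{1173}\right)^{3} = \frac{125}{1613964717}$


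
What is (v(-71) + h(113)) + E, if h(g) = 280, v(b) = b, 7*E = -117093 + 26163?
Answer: -12781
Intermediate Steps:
E = -12990 (E = (-117093 + 26163)/7 = (⅐)*(-90930) = -12990)
(v(-71) + h(113)) + E = (-71 + 280) - 12990 = 209 - 12990 = -12781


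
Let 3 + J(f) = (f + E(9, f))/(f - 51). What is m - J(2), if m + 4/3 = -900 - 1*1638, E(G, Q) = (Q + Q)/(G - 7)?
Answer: -372829/147 ≈ -2536.3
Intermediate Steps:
E(G, Q) = 2*Q/(-7 + G) (E(G, Q) = (2*Q)/(-7 + G) = 2*Q/(-7 + G))
m = -7618/3 (m = -4/3 + (-900 - 1*1638) = -4/3 + (-900 - 1638) = -4/3 - 2538 = -7618/3 ≈ -2539.3)
J(f) = -3 + 2*f/(-51 + f) (J(f) = -3 + (f + 2*f/(-7 + 9))/(f - 51) = -3 + (f + 2*f/2)/(-51 + f) = -3 + (f + 2*f*(½))/(-51 + f) = -3 + (f + f)/(-51 + f) = -3 + (2*f)/(-51 + f) = -3 + 2*f/(-51 + f))
m - J(2) = -7618/3 - (153 - 1*2)/(-51 + 2) = -7618/3 - (153 - 2)/(-49) = -7618/3 - (-1)*151/49 = -7618/3 - 1*(-151/49) = -7618/3 + 151/49 = -372829/147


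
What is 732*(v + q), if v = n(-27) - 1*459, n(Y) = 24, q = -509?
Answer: -691008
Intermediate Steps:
v = -435 (v = 24 - 1*459 = 24 - 459 = -435)
732*(v + q) = 732*(-435 - 509) = 732*(-944) = -691008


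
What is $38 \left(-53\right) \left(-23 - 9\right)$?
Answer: $64448$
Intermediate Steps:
$38 \left(-53\right) \left(-23 - 9\right) = \left(-2014\right) \left(-32\right) = 64448$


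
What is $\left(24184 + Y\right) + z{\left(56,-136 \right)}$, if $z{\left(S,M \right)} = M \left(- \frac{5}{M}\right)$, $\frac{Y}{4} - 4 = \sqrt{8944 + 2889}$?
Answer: $24195 + 4 \sqrt{11833} \approx 24630.0$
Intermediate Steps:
$Y = 16 + 4 \sqrt{11833}$ ($Y = 16 + 4 \sqrt{8944 + 2889} = 16 + 4 \sqrt{11833} \approx 451.12$)
$z{\left(S,M \right)} = -5$
$\left(24184 + Y\right) + z{\left(56,-136 \right)} = \left(24184 + \left(16 + 4 \sqrt{11833}\right)\right) - 5 = \left(24200 + 4 \sqrt{11833}\right) - 5 = 24195 + 4 \sqrt{11833}$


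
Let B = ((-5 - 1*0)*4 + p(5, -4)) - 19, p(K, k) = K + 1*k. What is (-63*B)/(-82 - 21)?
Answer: -2394/103 ≈ -23.243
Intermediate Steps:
p(K, k) = K + k
B = -38 (B = ((-5 - 1*0)*4 + (5 - 4)) - 19 = ((-5 + 0)*4 + 1) - 19 = (-5*4 + 1) - 19 = (-20 + 1) - 19 = -19 - 19 = -38)
(-63*B)/(-82 - 21) = (-63*(-38))/(-82 - 21) = 2394/(-103) = 2394*(-1/103) = -2394/103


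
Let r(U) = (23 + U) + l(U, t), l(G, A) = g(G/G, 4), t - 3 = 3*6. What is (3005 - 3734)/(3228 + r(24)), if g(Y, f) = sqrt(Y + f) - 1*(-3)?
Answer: -2389662/10745279 + 729*sqrt(5)/10745279 ≈ -0.22224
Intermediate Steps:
t = 21 (t = 3 + 3*6 = 3 + 18 = 21)
g(Y, f) = 3 + sqrt(Y + f) (g(Y, f) = sqrt(Y + f) + 3 = 3 + sqrt(Y + f))
l(G, A) = 3 + sqrt(5) (l(G, A) = 3 + sqrt(G/G + 4) = 3 + sqrt(1 + 4) = 3 + sqrt(5))
r(U) = 26 + U + sqrt(5) (r(U) = (23 + U) + (3 + sqrt(5)) = 26 + U + sqrt(5))
(3005 - 3734)/(3228 + r(24)) = (3005 - 3734)/(3228 + (26 + 24 + sqrt(5))) = -729/(3228 + (50 + sqrt(5))) = -729/(3278 + sqrt(5))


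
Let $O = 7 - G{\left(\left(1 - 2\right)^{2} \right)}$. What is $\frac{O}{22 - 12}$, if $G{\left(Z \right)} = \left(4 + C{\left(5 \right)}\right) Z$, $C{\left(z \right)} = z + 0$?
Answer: $- \frac{1}{5} \approx -0.2$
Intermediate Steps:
$C{\left(z \right)} = z$
$G{\left(Z \right)} = 9 Z$ ($G{\left(Z \right)} = \left(4 + 5\right) Z = 9 Z$)
$O = -2$ ($O = 7 - 9 \left(1 - 2\right)^{2} = 7 - 9 \left(-1\right)^{2} = 7 - 9 \cdot 1 = 7 - 9 = -2$)
$\frac{O}{22 - 12} = \frac{1}{22 - 12} \left(-2\right) = \frac{1}{10} \left(-2\right) = - \frac{1}{5}$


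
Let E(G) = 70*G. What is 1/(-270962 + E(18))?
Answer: -1/269702 ≈ -3.7078e-6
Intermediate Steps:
1/(-270962 + E(18)) = 1/(-270962 + 70*18) = 1/(-270962 + 1260) = 1/(-269702) = -1/269702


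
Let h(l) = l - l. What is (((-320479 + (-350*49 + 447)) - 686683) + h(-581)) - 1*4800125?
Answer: -5823990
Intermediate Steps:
h(l) = 0
(((-320479 + (-350*49 + 447)) - 686683) + h(-581)) - 1*4800125 = (((-320479 + (-350*49 + 447)) - 686683) + 0) - 1*4800125 = (((-320479 + (-17150 + 447)) - 686683) + 0) - 4800125 = (((-320479 - 16703) - 686683) + 0) - 4800125 = ((-337182 - 686683) + 0) - 4800125 = (-1023865 + 0) - 4800125 = -1023865 - 4800125 = -5823990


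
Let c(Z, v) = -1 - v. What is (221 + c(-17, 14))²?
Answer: 42436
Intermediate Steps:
(221 + c(-17, 14))² = (221 + (-1 - 1*14))² = (221 + (-1 - 14))² = (221 - 15)² = 206² = 42436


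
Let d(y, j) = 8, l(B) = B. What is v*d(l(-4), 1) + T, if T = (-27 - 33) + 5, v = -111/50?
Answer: -1819/25 ≈ -72.760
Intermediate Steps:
v = -111/50 (v = -111*1/50 = -111/50 ≈ -2.2200)
T = -55 (T = -60 + 5 = -55)
v*d(l(-4), 1) + T = -111/50*8 - 55 = -444/25 - 55 = -1819/25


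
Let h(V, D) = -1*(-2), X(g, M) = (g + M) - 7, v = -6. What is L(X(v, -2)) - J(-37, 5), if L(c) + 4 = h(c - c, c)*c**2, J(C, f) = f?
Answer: 441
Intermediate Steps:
X(g, M) = -7 + M + g (X(g, M) = (M + g) - 7 = -7 + M + g)
h(V, D) = 2
L(c) = -4 + 2*c**2
L(X(v, -2)) - J(-37, 5) = (-4 + 2*(-7 - 2 - 6)**2) - 1*5 = (-4 + 2*(-15)**2) - 5 = (-4 + 2*225) - 5 = (-4 + 450) - 5 = 446 - 5 = 441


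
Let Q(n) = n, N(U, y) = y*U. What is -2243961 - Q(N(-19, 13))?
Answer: -2243714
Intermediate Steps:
N(U, y) = U*y
-2243961 - Q(N(-19, 13)) = -2243961 - (-19)*13 = -2243961 - 1*(-247) = -2243961 + 247 = -2243714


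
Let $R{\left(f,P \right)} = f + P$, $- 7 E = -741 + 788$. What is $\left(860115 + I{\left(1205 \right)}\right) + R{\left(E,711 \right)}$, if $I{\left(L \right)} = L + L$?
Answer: $\frac{6042605}{7} \approx 8.6323 \cdot 10^{5}$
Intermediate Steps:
$I{\left(L \right)} = 2 L$
$E = - \frac{47}{7}$ ($E = - \frac{-741 + 788}{7} = \left(- \frac{1}{7}\right) 47 = - \frac{47}{7} \approx -6.7143$)
$R{\left(f,P \right)} = P + f$
$\left(860115 + I{\left(1205 \right)}\right) + R{\left(E,711 \right)} = \left(860115 + 2 \cdot 1205\right) + \left(711 - \frac{47}{7}\right) = \left(860115 + 2410\right) + \frac{4930}{7} = 862525 + \frac{4930}{7} = \frac{6042605}{7}$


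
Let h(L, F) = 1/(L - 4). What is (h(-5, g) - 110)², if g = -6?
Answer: 982081/81 ≈ 12124.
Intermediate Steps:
h(L, F) = 1/(-4 + L)
(h(-5, g) - 110)² = (1/(-4 - 5) - 110)² = (1/(-9) - 110)² = (-⅑ - 110)² = (-991/9)² = 982081/81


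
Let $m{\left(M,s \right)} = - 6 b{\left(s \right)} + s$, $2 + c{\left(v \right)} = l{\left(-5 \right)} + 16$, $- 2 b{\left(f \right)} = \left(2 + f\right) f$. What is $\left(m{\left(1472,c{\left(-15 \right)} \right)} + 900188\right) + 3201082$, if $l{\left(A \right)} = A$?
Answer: $4101576$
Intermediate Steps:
$b{\left(f \right)} = - \frac{f \left(2 + f\right)}{2}$ ($b{\left(f \right)} = - \frac{\left(2 + f\right) f}{2} = - \frac{f \left(2 + f\right)}{2}$)
$c{\left(v \right)} = 9$ ($c{\left(v \right)} = -2 + \left(-5 + 16\right) = -2 + 11 = 9$)
$m{\left(M,s \right)} = s + 3 s \left(2 + s\right)$ ($m{\left(M,s \right)} = - 6 \left(- \frac{s \left(2 + s\right)}{2}\right) + s = 3 s \left(2 + s\right) + s = s + 3 s \left(2 + s\right)$)
$\left(m{\left(1472,c{\left(-15 \right)} \right)} + 900188\right) + 3201082 = \left(9 \left(7 + 3 \cdot 9\right) + 900188\right) + 3201082 = \left(9 \left(7 + 27\right) + 900188\right) + 3201082 = \left(9 \cdot 34 + 900188\right) + 3201082 = \left(306 + 900188\right) + 3201082 = 900494 + 3201082 = 4101576$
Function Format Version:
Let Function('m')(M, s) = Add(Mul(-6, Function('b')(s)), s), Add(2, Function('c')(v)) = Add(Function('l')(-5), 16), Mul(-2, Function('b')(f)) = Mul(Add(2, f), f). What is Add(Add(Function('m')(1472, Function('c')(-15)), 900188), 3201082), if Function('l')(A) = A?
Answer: 4101576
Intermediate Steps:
Function('b')(f) = Mul(Rational(-1, 2), f, Add(2, f)) (Function('b')(f) = Mul(Rational(-1, 2), Mul(Add(2, f), f)) = Mul(Rational(-1, 2), Mul(f, Add(2, f))) = Mul(Rational(-1, 2), f, Add(2, f)))
Function('c')(v) = 9 (Function('c')(v) = Add(-2, Add(-5, 16)) = Add(-2, 11) = 9)
Function('m')(M, s) = Add(s, Mul(3, s, Add(2, s))) (Function('m')(M, s) = Add(Mul(-6, Mul(Rational(-1, 2), s, Add(2, s))), s) = Add(Mul(3, s, Add(2, s)), s) = Add(s, Mul(3, s, Add(2, s))))
Add(Add(Function('m')(1472, Function('c')(-15)), 900188), 3201082) = Add(Add(Mul(9, Add(7, Mul(3, 9))), 900188), 3201082) = Add(Add(Mul(9, Add(7, 27)), 900188), 3201082) = Add(Add(Mul(9, 34), 900188), 3201082) = Add(Add(306, 900188), 3201082) = Add(900494, 3201082) = 4101576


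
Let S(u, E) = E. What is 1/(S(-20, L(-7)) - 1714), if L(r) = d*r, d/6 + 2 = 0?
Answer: -1/1630 ≈ -0.00061350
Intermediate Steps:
d = -12 (d = -12 + 6*0 = -12 + 0 = -12)
L(r) = -12*r
1/(S(-20, L(-7)) - 1714) = 1/(-12*(-7) - 1714) = 1/(84 - 1714) = 1/(-1630) = -1/1630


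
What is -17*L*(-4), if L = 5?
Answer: 340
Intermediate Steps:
-17*L*(-4) = -17*5*(-4) = -85*(-4) = 340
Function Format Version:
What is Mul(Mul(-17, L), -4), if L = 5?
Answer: 340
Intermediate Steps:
Mul(Mul(-17, L), -4) = Mul(Mul(-17, 5), -4) = Mul(-85, -4) = 340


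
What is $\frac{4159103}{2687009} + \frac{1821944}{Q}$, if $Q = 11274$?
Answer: $\frac{190094986643}{1165128441} \approx 163.15$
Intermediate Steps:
$\frac{4159103}{2687009} + \frac{1821944}{Q} = \frac{4159103}{2687009} + \frac{1821944}{11274} = 4159103 \cdot \frac{1}{2687009} + 1821944 \cdot \frac{1}{11274} = \frac{319931}{206693} + \frac{910972}{5637} = \frac{190094986643}{1165128441}$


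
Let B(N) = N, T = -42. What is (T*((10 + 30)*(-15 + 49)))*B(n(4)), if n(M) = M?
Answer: -228480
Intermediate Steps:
(T*((10 + 30)*(-15 + 49)))*B(n(4)) = -42*(10 + 30)*(-15 + 49)*4 = -1680*34*4 = -42*1360*4 = -57120*4 = -228480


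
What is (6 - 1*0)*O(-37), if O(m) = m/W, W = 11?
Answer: -222/11 ≈ -20.182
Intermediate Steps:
O(m) = m/11
(6 - 1*0)*O(-37) = (6 - 1*0)*((1/11)*(-37)) = (6 + 0)*(-37/11) = 6*(-37/11) = -222/11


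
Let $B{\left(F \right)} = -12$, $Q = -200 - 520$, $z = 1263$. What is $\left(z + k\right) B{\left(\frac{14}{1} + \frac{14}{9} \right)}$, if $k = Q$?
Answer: $-6516$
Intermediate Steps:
$Q = -720$ ($Q = -200 - 520 = -720$)
$k = -720$
$\left(z + k\right) B{\left(\frac{14}{1} + \frac{14}{9} \right)} = \left(1263 - 720\right) \left(-12\right) = 543 \left(-12\right) = -6516$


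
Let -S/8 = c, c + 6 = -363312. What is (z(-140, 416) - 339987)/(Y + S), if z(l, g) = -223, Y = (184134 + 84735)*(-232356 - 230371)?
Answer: 340210/124410039219 ≈ 2.7346e-6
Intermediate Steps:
Y = -124412945763 (Y = 268869*(-462727) = -124412945763)
c = -363318 (c = -6 - 363312 = -363318)
S = 2906544 (S = -8*(-363318) = 2906544)
(z(-140, 416) - 339987)/(Y + S) = (-223 - 339987)/(-124412945763 + 2906544) = -340210/(-124410039219) = -340210*(-1/124410039219) = 340210/124410039219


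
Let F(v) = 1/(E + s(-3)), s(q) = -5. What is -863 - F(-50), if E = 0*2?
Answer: -4314/5 ≈ -862.80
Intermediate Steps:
E = 0
F(v) = -1/5 (F(v) = 1/(0 - 5) = 1/(-5) = -1/5)
-863 - F(-50) = -863 - 1*(-1/5) = -863 + 1/5 = -4314/5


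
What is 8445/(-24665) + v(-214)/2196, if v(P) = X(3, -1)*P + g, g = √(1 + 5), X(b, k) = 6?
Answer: -836918/902739 + √6/2196 ≈ -0.92597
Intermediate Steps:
g = √6 ≈ 2.4495
v(P) = √6 + 6*P (v(P) = 6*P + √6 = √6 + 6*P)
8445/(-24665) + v(-214)/2196 = 8445/(-24665) + (√6 + 6*(-214))/2196 = 8445*(-1/24665) + (√6 - 1284)*(1/2196) = -1689/4933 + (-1284 + √6)*(1/2196) = -1689/4933 + (-107/183 + √6/2196) = -836918/902739 + √6/2196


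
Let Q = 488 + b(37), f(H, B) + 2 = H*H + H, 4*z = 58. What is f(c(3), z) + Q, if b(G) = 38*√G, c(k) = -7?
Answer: 528 + 38*√37 ≈ 759.14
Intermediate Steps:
z = 29/2 (z = (¼)*58 = 29/2 ≈ 14.500)
f(H, B) = -2 + H + H² (f(H, B) = -2 + (H*H + H) = -2 + (H² + H) = -2 + (H + H²) = -2 + H + H²)
Q = 488 + 38*√37 ≈ 719.14
f(c(3), z) + Q = (-2 - 7 + (-7)²) + (488 + 38*√37) = (-2 - 7 + 49) + (488 + 38*√37) = 40 + (488 + 38*√37) = 528 + 38*√37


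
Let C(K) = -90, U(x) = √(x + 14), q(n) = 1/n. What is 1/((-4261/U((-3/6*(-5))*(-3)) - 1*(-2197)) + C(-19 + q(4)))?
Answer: 27391/21400595 + 4261*√26/21400595 ≈ 0.0022952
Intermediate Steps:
U(x) = √(14 + x)
1/((-4261/U((-3/6*(-5))*(-3)) - 1*(-2197)) + C(-19 + q(4))) = 1/((-4261/√(14 + (-3/6*(-5))*(-3)) - 1*(-2197)) - 90) = 1/((-4261/√(14 + (-3*⅙*(-5))*(-3)) + 2197) - 90) = 1/((-4261/√(14 - ½*(-5)*(-3)) + 2197) - 90) = 1/((-4261/√(14 + (5/2)*(-3)) + 2197) - 90) = 1/((-4261/√(14 - 15/2) + 2197) - 90) = 1/((-4261*√26/13 + 2197) - 90) = 1/((2197 - 4261*√26/13) - 90) = 1/(2107 - 4261*√26/13)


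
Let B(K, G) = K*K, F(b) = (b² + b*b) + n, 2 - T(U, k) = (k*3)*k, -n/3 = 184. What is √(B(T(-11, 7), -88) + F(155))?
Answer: √68523 ≈ 261.77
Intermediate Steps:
n = -552 (n = -3*184 = -552)
T(U, k) = 2 - 3*k² (T(U, k) = 2 - k*3*k = 2 - 3*k*k = 2 - 3*k²)
F(b) = -552 + 2*b² (F(b) = (b² + b*b) - 552 = (b² + b²) - 552 = 2*b² - 552 = -552 + 2*b²)
B(K, G) = K²
√(B(T(-11, 7), -88) + F(155)) = √((2 - 3*7²)² + (-552 + 2*155²)) = √((2 - 3*49)² + (-552 + 2*24025)) = √((2 - 147)² + (-552 + 48050)) = √((-145)² + 47498) = √(21025 + 47498) = √68523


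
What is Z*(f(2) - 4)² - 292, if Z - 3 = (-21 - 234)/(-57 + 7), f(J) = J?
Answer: -1298/5 ≈ -259.60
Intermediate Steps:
Z = 81/10 (Z = 3 + (-21 - 234)/(-57 + 7) = 3 - 255/(-50) = 3 - 255*(-1/50) = 3 + 51/10 = 81/10 ≈ 8.1000)
Z*(f(2) - 4)² - 292 = 81*(2 - 4)²/10 - 292 = (81/10)*(-2)² - 292 = (81/10)*4 - 292 = 162/5 - 292 = -1298/5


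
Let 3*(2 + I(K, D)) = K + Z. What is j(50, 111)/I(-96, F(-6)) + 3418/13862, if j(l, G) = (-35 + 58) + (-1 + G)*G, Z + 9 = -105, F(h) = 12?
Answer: -84663875/499032 ≈ -169.66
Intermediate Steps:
Z = -114 (Z = -9 - 105 = -114)
I(K, D) = -40 + K/3 (I(K, D) = -2 + (K - 114)/3 = -2 + (-114 + K)/3 = -2 + (-38 + K/3) = -40 + K/3)
j(l, G) = 23 + G*(-1 + G)
j(50, 111)/I(-96, F(-6)) + 3418/13862 = (23 + 111² - 1*111)/(-40 + (⅓)*(-96)) + 3418/13862 = (23 + 12321 - 111)/(-40 - 32) + 3418*(1/13862) = 12233/(-72) + 1709/6931 = 12233*(-1/72) + 1709/6931 = -12233/72 + 1709/6931 = -84663875/499032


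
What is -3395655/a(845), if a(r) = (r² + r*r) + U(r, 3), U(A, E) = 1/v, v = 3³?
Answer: -91682685/38557351 ≈ -2.3778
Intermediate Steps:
v = 27
U(A, E) = 1/27
a(r) = 1/27 + 2*r² (a(r) = (r² + r*r) + 1/27 = (r² + r²) + 1/27 = 2*r² + 1/27 = 1/27 + 2*r²)
-3395655/a(845) = -3395655/(1/27 + 2*845²) = -3395655/(1/27 + 2*714025) = -3395655/(1/27 + 1428050) = -3395655/38557351/27 = -3395655*27/38557351 = -91682685/38557351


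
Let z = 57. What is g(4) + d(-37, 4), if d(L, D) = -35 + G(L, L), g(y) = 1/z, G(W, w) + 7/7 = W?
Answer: -4160/57 ≈ -72.982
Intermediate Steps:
G(W, w) = -1 + W
g(y) = 1/57
d(L, D) = -36 + L (d(L, D) = -35 + (-1 + L) = -36 + L)
g(4) + d(-37, 4) = 1/57 + (-36 - 37) = 1/57 - 73 = -4160/57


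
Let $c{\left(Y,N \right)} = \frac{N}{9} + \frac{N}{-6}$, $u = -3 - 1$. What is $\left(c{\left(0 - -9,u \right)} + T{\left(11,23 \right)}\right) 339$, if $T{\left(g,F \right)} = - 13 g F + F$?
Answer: $- \frac{3321296}{3} \approx -1.1071 \cdot 10^{6}$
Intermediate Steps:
$T{\left(g,F \right)} = F - 13 F g$ ($T{\left(g,F \right)} = - 13 F g + F = F - 13 F g$)
$u = -4$ ($u = -3 - 1 = -4$)
$c{\left(Y,N \right)} = - \frac{N}{18}$ ($c{\left(Y,N \right)} = N \frac{1}{9} + N \left(- \frac{1}{6}\right) = \frac{N}{9} - \frac{N}{6} = - \frac{N}{18}$)
$\left(c{\left(0 - -9,u \right)} + T{\left(11,23 \right)}\right) 339 = \left(\left(- \frac{1}{18}\right) \left(-4\right) + 23 \left(1 - 143\right)\right) 339 = \left(\frac{2}{9} + 23 \left(1 - 143\right)\right) 339 = \left(\frac{2}{9} + 23 \left(-142\right)\right) 339 = \left(\frac{2}{9} - 3266\right) 339 = \left(- \frac{29392}{9}\right) 339 = - \frac{3321296}{3}$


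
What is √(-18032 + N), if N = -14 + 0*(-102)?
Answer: I*√18046 ≈ 134.34*I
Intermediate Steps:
N = -14 (N = -14 + 0 = -14)
√(-18032 + N) = √(-18032 - 14) = √(-18046) = I*√18046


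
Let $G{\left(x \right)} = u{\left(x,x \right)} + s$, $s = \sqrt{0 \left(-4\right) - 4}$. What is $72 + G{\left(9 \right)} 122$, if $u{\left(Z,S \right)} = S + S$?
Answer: $2268 + 244 i \approx 2268.0 + 244.0 i$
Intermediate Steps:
$u{\left(Z,S \right)} = 2 S$
$s = 2 i$ ($s = \sqrt{0 - 4} = \sqrt{-4} = 2 i \approx 2.0 i$)
$G{\left(x \right)} = 2 i + 2 x$ ($G{\left(x \right)} = 2 x + 2 i = 2 i + 2 x$)
$72 + G{\left(9 \right)} 122 = 72 + \left(2 i + 2 \cdot 9\right) 122 = 72 + \left(2 i + 18\right) 122 = 72 + \left(18 + 2 i\right) 122 = 72 + \left(2196 + 244 i\right) = 2268 + 244 i$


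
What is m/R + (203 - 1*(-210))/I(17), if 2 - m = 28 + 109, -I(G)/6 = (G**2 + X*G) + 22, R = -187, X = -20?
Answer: 100721/32538 ≈ 3.0955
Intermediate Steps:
I(G) = -132 - 6*G**2 + 120*G (I(G) = -6*((G**2 - 20*G) + 22) = -6*(22 + G**2 - 20*G) = -132 - 6*G**2 + 120*G)
m = -135 (m = 2 - (28 + 109) = 2 - 1*137 = 2 - 137 = -135)
m/R + (203 - 1*(-210))/I(17) = -135/(-187) + (203 - 1*(-210))/(-132 - 6*17**2 + 120*17) = -135*(-1/187) + (203 + 210)/(-132 - 6*289 + 2040) = 135/187 + 413/(-132 - 1734 + 2040) = 135/187 + 413/174 = 100721/32538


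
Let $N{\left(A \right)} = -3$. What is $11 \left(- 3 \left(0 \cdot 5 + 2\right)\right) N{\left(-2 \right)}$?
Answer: $198$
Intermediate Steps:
$11 \left(- 3 \left(0 \cdot 5 + 2\right)\right) N{\left(-2 \right)} = 11 \left(- 3 \left(0 \cdot 5 + 2\right)\right) \left(-3\right) = 11 \left(- 3 \left(0 + 2\right)\right) \left(-3\right) = 11 \left(\left(-3\right) 2\right) \left(-3\right) = 11 \left(-6\right) \left(-3\right) = \left(-66\right) \left(-3\right) = 198$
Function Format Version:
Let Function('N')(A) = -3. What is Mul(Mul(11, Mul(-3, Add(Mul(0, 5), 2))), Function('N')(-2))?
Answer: 198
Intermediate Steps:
Mul(Mul(11, Mul(-3, Add(Mul(0, 5), 2))), Function('N')(-2)) = Mul(Mul(11, Mul(-3, Add(Mul(0, 5), 2))), -3) = Mul(Mul(11, Mul(-3, Add(0, 2))), -3) = Mul(Mul(11, Mul(-3, 2)), -3) = Mul(Mul(11, -6), -3) = Mul(-66, -3) = 198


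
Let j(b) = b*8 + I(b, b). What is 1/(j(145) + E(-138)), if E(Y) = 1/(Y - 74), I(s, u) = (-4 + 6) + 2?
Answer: 212/246767 ≈ 0.00085911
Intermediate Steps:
I(s, u) = 4 (I(s, u) = 2 + 2 = 4)
j(b) = 4 + 8*b (j(b) = b*8 + 4 = 8*b + 4 = 4 + 8*b)
E(Y) = 1/(-74 + Y)
1/(j(145) + E(-138)) = 1/((4 + 8*145) + 1/(-74 - 138)) = 1/((4 + 1160) + 1/(-212)) = 1/(1164 - 1/212) = 1/(246767/212) = 212/246767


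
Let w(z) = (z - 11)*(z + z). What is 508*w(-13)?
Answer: 316992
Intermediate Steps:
w(z) = 2*z*(-11 + z) (w(z) = (-11 + z)*(2*z) = 2*z*(-11 + z))
508*w(-13) = 508*(2*(-13)*(-11 - 13)) = 508*(2*(-13)*(-24)) = 508*624 = 316992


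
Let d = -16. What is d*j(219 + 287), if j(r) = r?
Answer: -8096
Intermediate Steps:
d*j(219 + 287) = -16*(219 + 287) = -16*506 = -8096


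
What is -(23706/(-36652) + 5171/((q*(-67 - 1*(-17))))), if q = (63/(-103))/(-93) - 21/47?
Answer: -92091792929/393092700 ≈ -234.27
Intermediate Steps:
q = -66066/150071 (q = (63*(-1/103))*(-1/93) - 21*1/47 = -63/103*(-1/93) - 21/47 = 21/3193 - 21/47 = -66066/150071 ≈ -0.44023)
-(23706/(-36652) + 5171/((q*(-67 - 1*(-17))))) = -(23706/(-36652) + 5171/((-66066*(-67 - 1*(-17))/150071))) = -(23706*(-1/36652) + 5171/((-66066*(-67 + 17)/150071))) = -(-11853/18326 + 5171/((-66066/150071*(-50)))) = -(-11853/18326 + 5171/(3303300/150071)) = -(-11853/18326 + 5171*(150071/3303300)) = -(-11853/18326 + 776017141/3303300) = -1*92091792929/393092700 = -92091792929/393092700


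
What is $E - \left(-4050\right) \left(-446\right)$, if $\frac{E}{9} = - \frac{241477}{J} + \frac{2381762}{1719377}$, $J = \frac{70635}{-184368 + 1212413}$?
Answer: $- \frac{270725092652113161}{8096546293} \approx -3.3437 \cdot 10^{7}$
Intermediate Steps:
$J = \frac{14127}{205609}$ ($J = \frac{70635}{1028045} = 70635 \cdot \frac{1}{1028045} = \frac{14127}{205609} \approx 0.068708$)
$E = - \frac{256100301083067261}{8096546293}$ ($E = 9 \left(- \frac{241477}{\frac{14127}{205609}} + \frac{2381762}{1719377}\right) = 9 \left(\left(-241477\right) \frac{205609}{14127} + 2381762 \cdot \frac{1}{1719377}\right) = 9 \left(- \frac{49649844493}{14127} + \frac{2381762}{1719377}\right) = 9 \left(- \frac{85366767027689087}{24289638879}\right) = - \frac{256100301083067261}{8096546293} \approx -3.1631 \cdot 10^{7}$)
$E - \left(-4050\right) \left(-446\right) = - \frac{256100301083067261}{8096546293} - \left(-4050\right) \left(-446\right) = - \frac{256100301083067261}{8096546293} - 1806300 = - \frac{270725092652113161}{8096546293}$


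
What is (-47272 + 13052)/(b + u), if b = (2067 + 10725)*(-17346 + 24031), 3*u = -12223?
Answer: -102660/256531337 ≈ -0.00040019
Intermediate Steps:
u = -12223/3 (u = (⅓)*(-12223) = -12223/3 ≈ -4074.3)
b = 85514520 (b = 12792*6685 = 85514520)
(-47272 + 13052)/(b + u) = (-47272 + 13052)/(85514520 - 12223/3) = -34220/256531337/3 = -34220*3/256531337 = -102660/256531337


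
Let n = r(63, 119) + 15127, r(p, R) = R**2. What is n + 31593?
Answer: 60881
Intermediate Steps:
n = 29288 (n = 119**2 + 15127 = 14161 + 15127 = 29288)
n + 31593 = 29288 + 31593 = 60881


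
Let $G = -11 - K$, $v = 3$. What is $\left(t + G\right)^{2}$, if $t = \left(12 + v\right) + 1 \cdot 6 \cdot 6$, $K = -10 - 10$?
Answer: $3600$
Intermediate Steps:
$K = -20$ ($K = -10 - 10 = -20$)
$G = 9$ ($G = -11 - -20 = -11 + 20 = 9$)
$t = 51$ ($t = \left(12 + 3\right) + 1 \cdot 6 \cdot 6 = 15 + 1 \cdot 36 = 15 + 36 = 51$)
$\left(t + G\right)^{2} = \left(51 + 9\right)^{2} = 60^{2} = 3600$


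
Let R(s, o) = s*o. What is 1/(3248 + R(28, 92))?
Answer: 1/5824 ≈ 0.00017170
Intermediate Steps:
R(s, o) = o*s
1/(3248 + R(28, 92)) = 1/(3248 + 92*28) = 1/(3248 + 2576) = 1/5824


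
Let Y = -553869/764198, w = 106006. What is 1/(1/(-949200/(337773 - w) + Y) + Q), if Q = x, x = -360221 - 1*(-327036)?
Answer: -853745298123/28331714834089621 ≈ -3.0134e-5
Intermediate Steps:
Y = -553869/764198 (Y = -553869*1/764198 = -553869/764198 ≈ -0.72477)
x = -33185 (x = -360221 + 327036 = -33185)
Q = -33185
1/(1/(-949200/(337773 - w) + Y) + Q) = 1/(1/(-949200/(337773 - 1*106006) - 553869/764198) - 33185) = 1/(1/(-949200/(337773 - 106006) - 553869/764198) - 33185) = 1/(1/(-949200/231767 - 553869/764198) - 33185) = 1/(1/(-853745298123/177115877866) - 33185) = 1/(-177115877866/853745298123 - 33185) = 1/(-28331714834089621/853745298123) = -853745298123/28331714834089621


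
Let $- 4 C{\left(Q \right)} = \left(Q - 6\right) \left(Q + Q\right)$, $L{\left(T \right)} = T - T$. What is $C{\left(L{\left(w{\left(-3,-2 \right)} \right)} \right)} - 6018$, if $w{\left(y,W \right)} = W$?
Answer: $-6018$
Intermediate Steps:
$L{\left(T \right)} = 0$
$C{\left(Q \right)} = - \frac{Q \left(-6 + Q\right)}{2}$ ($C{\left(Q \right)} = - \frac{\left(Q - 6\right) \left(Q + Q\right)}{4} = - \frac{\left(-6 + Q\right) 2 Q}{4} = - \frac{2 Q \left(-6 + Q\right)}{4} = - \frac{Q \left(-6 + Q\right)}{2}$)
$C{\left(L{\left(w{\left(-3,-2 \right)} \right)} \right)} - 6018 = \frac{1}{2} \cdot 0 \left(6 - 0\right) - 6018 = \frac{1}{2} \cdot 0 \left(6 + 0\right) - 6018 = \frac{1}{2} \cdot 0 \cdot 6 - 6018 = 0 - 6018 = -6018$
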